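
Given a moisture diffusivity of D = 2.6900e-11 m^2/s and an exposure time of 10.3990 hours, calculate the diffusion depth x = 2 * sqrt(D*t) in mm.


t = 10.3990 hr * 3600 = 37436.4000 s
D * t = 2.6900e-11 * 37436.4000 = 1.0070e-06
x = 2 * sqrt(D*t) = 2 * sqrt(1.0070e-06) = 0.00200703 m = 2.0070 mm


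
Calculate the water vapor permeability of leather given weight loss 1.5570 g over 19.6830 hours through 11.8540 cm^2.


Formula: WVP = loss / (area * time)
Substituting: WVP = 1.5570 / (11.8540 * 19.6830)
Result: 0.00667317 g/(cm^2*hr)


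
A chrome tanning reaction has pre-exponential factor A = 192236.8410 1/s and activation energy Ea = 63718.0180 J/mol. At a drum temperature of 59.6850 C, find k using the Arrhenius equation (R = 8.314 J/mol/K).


T_K = T_C + 273.15 = 59.6850 + 273.15 = 332.8350 K
exponent = -Ea / (R * T_K) = -63718.0180 / (8.314 * 332.8350) = -23.0263
k = A * exp(exponent) = 192236.8410 * exp(-23.0263) = 1.9216e-05 1/s


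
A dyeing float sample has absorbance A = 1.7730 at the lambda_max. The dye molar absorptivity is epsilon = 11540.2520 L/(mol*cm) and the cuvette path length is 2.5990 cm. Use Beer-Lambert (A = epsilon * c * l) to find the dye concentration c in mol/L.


Formula: c = A / (epsilon * l)
Substituting: c = 1.7730 / (11540.2520 * 2.5990)
Result: 5.9114e-05 mol/L


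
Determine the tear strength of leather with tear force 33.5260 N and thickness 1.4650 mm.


Formula: Tear strength = force / thickness
Substituting: Tear strength = 33.5260 / 1.4650
Result: 22.8846 N/mm


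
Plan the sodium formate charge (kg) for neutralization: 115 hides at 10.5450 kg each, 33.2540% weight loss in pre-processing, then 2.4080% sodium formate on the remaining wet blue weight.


Total_raw = N * avg_wt = 115 * 10.5450 = 1212.6750 kg
Substrate = Total_raw * (1 - loss/100) = 1212.6750 * (1 - 33.2540/100) = 809.4121 kg
Neutralizer = Substrate * pct / 100 = 809.4121 * 2.4080 / 100 = 19.4906 kg


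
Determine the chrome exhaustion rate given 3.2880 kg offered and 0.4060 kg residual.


Formula: Uptake = (offered - residual) / offered * 100
Substituting: Uptake = (3.2880 - 0.4060) / 3.2880 * 100
Result: 87.6521 %


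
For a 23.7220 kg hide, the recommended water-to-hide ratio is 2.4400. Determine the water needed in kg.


Formula: Water = hide_weight * ratio
Substituting: Water = 23.7220 * 2.4400
Result: 57.8817 kg


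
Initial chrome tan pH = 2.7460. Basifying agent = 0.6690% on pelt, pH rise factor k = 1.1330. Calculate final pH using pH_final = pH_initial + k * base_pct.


Formula: pH_final = pH_initial + k * base_pct
Substituting: pH_final = 2.7460 + 1.1330 * 0.6690
Result: 3.5040


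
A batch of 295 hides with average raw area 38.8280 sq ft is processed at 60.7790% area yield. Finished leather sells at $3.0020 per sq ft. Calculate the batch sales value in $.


Raw_total = N * avg_area = 295 * 38.8280 = 11454.2600 sq ft
Finished = Raw_total * yield / 100 = 11454.2600 * 60.7790 / 100 = 6961.7847 sq ft
Value = Finished * price = 6961.7847 * 3.0020 = 20899.2776 $


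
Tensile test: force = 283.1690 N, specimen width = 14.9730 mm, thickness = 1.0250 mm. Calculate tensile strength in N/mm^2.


Formula: TS = force / (width * thickness)
Substituting: TS = 283.1690 / (14.9730 * 1.0250)
Result: 18.4507 N/mm^2


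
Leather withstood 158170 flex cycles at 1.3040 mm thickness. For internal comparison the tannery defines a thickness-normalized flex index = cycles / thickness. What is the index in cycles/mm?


Formula: Index = cycles / thickness
Substituting: Index = 158170 / 1.3040
Result: 121296.0123 cycles/mm


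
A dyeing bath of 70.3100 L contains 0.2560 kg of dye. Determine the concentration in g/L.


Formula: Conc = dye_mass(kg) / volume(L) * 1000
Substituting: Conc = 0.2560 / 70.3100 * 1000
Result: 3.6410 g/L


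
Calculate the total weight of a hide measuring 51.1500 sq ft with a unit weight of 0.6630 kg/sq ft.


Formula: Weight = area * weight_per_sqft
Substituting: Weight = 51.1500 * 0.6630
Result: 33.9124 kg


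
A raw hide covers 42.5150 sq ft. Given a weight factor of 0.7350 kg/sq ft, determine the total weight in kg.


Formula: Weight = area * weight_per_sqft
Substituting: Weight = 42.5150 * 0.7350
Result: 31.2485 kg


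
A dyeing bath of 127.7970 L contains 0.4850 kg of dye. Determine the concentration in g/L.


Formula: Conc = dye_mass(kg) / volume(L) * 1000
Substituting: Conc = 0.4850 / 127.7970 * 1000
Result: 3.7951 g/L


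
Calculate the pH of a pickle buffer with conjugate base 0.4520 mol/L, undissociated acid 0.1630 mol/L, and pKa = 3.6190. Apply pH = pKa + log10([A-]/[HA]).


ratio = [A-] / [HA] = 0.4520 / 0.1630 = 2.7730
log10(ratio) = 0.4430
pH = pKa + log10(ratio) = 3.6190 + 0.4430 = 4.0620


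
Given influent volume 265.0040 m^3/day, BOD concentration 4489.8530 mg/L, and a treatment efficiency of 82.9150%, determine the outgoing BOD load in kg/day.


Load_in = volume * conc / 1000 = 265.0040 * 4489.8530 / 1000 = 1189.8290 kg/day
Removed = Load_in * eff / 100 = 1189.8290 * 82.9150 / 100 = 986.5467 kg/day
Load_out = Load_in - Removed = 1189.8290 - 986.5467 = 203.2823 kg/day


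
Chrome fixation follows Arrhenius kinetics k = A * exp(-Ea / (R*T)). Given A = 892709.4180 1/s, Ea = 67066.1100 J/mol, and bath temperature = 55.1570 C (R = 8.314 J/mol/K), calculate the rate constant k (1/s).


T_K = T_C + 273.15 = 55.1570 + 273.15 = 328.3070 K
exponent = -Ea / (R * T_K) = -67066.1100 / (8.314 * 328.3070) = -24.5704
k = A * exp(exponent) = 892709.4180 * exp(-24.5704) = 1.9050e-05 1/s


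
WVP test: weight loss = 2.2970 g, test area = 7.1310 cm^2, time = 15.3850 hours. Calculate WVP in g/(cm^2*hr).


Formula: WVP = loss / (area * time)
Substituting: WVP = 2.2970 / (7.1310 * 15.3850)
Result: 0.0209369 g/(cm^2*hr)


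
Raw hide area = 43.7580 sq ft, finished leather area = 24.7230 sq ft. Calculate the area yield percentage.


Formula: Yield = finished / raw * 100
Substituting: Yield = 24.7230 / 43.7580 * 100
Result: 56.4994 %


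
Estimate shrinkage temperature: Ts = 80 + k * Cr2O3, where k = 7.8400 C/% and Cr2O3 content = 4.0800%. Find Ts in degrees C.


Formula: Ts = 80 + k * Cr2O3
Substituting: Ts = 80 + 7.8400 * 4.0800
Result: 111.9872 C


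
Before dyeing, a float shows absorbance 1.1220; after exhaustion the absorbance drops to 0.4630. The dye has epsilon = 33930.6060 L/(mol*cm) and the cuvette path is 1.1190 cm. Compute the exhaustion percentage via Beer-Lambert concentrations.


c_initial = A_i / (epsilon * l) = 1.1220 / (33930.6060 * 1.1190) = 2.9551e-05 mol/L
c_final = A_f / (epsilon * l) = 0.4630 / (33930.6060 * 1.1190) = 1.2194e-05 mol/L
Exhaustion = (c_initial - c_final) / c_initial * 100 = (2.9551e-05 - 1.2194e-05) / 2.9551e-05 * 100 = 58.7344 %


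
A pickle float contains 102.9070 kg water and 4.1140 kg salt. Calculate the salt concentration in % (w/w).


Formula: Conc = salt / (water + salt) * 100
Substituting: Conc = 4.1140 / (102.9070 + 4.1140) * 100
Result: 3.8441 %


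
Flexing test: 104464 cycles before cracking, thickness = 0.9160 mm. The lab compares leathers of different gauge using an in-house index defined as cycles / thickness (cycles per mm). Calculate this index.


Formula: Index = cycles / thickness
Substituting: Index = 104464 / 0.9160
Result: 114043.6681 cycles/mm


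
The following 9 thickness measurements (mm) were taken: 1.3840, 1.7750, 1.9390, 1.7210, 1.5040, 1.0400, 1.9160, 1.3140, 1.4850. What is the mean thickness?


Formula: Average = sum / n
Substituting: Average = 14.0780 / 9
Result: 1.5642 mm


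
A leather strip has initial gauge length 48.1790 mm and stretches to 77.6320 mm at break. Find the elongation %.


Formula: Elongation = (Lf - L0) / L0 * 100
Substituting: Elongation = (77.6320 - 48.1790) / 48.1790 * 100
Result: 61.1324 %


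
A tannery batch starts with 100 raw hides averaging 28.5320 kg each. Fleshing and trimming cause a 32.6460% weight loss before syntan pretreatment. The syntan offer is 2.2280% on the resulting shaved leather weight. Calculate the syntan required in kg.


Total_raw = N * avg_wt = 100 * 28.5320 = 2853.2000 kg
Substrate = Total_raw * (1 - loss/100) = 2853.2000 * (1 - 32.6460/100) = 1921.7443 kg
Syntan = Substrate * pct / 100 = 1921.7443 * 2.2280 / 100 = 42.8165 kg


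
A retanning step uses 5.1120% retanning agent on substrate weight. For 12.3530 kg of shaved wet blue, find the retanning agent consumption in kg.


Formula: Retan = substrate * pct / 100
Substituting: Retan = 12.3530 * 5.1120 / 100
Result: 0.6315 kg


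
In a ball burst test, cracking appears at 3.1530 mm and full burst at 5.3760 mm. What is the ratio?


Formula: Ratio = crack / burst
Substituting: Ratio = 3.1530 / 5.3760
Result: 0.5865


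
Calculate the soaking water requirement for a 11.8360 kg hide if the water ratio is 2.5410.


Formula: Water = hide_weight * ratio
Substituting: Water = 11.8360 * 2.5410
Result: 30.0753 kg


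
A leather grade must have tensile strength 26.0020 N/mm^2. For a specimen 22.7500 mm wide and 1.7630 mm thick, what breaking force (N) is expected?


Formula: F = TS * w * t
Substituting: F = 26.0020 * 22.7500 * 1.7630
Result: 1042.8947 N


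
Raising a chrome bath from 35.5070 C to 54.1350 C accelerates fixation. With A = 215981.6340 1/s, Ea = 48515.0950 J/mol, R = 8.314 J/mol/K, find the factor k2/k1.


T1 = 35.5070 + 273.15 = 308.6570 K; T2 = 54.1350 + 273.15 = 327.2850 K
k1 = A * exp(-Ea/(R*T1)) = 215981.6340 * exp(-48515.0950/(8.314*308.6570)) = 0.00132988 1/s
k2 = A * exp(-Ea/(R*T2)) = 215981.6340 * exp(-48515.0950/(8.314*327.2850)) = 0.00390063 1/s
k2/k1 = 0.00390063 / 0.00132988 = 2.9331


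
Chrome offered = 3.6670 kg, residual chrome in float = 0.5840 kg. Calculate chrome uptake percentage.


Formula: Uptake = (offered - residual) / offered * 100
Substituting: Uptake = (3.6670 - 0.5840) / 3.6670 * 100
Result: 84.0742 %


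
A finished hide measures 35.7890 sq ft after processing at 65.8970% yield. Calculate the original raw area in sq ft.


Formula: raw = finished * 100 / yield
Substituting: raw = 35.7890 * 100 / 65.8970
Result: 54.3105 sq ft


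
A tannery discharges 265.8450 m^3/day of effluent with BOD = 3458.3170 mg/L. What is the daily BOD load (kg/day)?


Formula: BOD_load = volume * conc / 1000
Substituting: BOD_load = 265.8450 * 3458.3170 / 1000
Result: 919.3763 kg/day


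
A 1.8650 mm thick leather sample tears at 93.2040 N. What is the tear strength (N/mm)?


Formula: Tear strength = force / thickness
Substituting: Tear strength = 93.2040 / 1.8650
Result: 49.9753 N/mm


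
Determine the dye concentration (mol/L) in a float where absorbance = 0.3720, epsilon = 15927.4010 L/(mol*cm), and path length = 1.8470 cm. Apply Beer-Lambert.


Formula: c = A / (epsilon * l)
Substituting: c = 0.3720 / (15927.4010 * 1.8470)
Result: 1.2645e-05 mol/L


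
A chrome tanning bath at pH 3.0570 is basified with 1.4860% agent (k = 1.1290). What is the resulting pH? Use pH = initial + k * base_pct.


Formula: pH_final = pH_initial + k * base_pct
Substituting: pH_final = 3.0570 + 1.1290 * 1.4860
Result: 4.7347


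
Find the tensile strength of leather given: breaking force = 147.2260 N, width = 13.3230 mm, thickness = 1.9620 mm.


Formula: TS = force / (width * thickness)
Substituting: TS = 147.2260 / (13.3230 * 1.9620)
Result: 5.6323 N/mm^2


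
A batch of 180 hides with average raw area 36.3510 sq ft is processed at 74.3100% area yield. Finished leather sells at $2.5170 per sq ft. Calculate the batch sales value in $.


Raw_total = N * avg_area = 180 * 36.3510 = 6543.1800 sq ft
Finished = Raw_total * yield / 100 = 6543.1800 * 74.3100 / 100 = 4862.2371 sq ft
Value = Finished * price = 4862.2371 * 2.5170 = 12238.2507 $


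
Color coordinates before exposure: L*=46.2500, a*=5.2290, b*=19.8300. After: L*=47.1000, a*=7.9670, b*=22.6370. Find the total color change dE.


dL = 0.8500, da = 2.7380, db = 2.8070
dE = sqrt(0.8500^2 + 2.7380^2 + 2.8070^2) = 4.0123


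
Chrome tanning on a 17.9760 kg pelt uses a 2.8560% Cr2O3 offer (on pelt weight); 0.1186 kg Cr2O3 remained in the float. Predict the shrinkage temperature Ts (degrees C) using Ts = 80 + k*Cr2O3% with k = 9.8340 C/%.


Offered = pelt * offer_pct / 100 = 17.9760 * 2.8560 / 100 = 0.5134 kg
Uptake = offered - residual = 0.5134 - 0.1186 = 0.3948 kg
Cr2O3% on pelt = uptake / pelt * 100 = 0.3948 / 17.9760 * 100 = 2.1962 %
Ts = 80 + k * Cr2O3% = 80 + 9.8340 * 2.1962 = 101.5977 C


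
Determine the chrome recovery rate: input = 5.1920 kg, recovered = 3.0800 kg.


Formula: Recovery = recovered / input * 100
Substituting: Recovery = 3.0800 / 5.1920 * 100
Result: 59.3220 %


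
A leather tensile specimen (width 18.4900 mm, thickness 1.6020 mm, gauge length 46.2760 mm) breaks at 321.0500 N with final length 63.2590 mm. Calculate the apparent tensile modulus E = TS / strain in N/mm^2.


TS = F / (w * t) = 321.0500 / (18.4900 * 1.6020) = 10.8386 N/mm^2
strain = (Lf - L0) / L0 = (63.2590 - 46.2760) / 46.2760 = 0.3670
E = TS / strain = 10.8386 / 0.3670 = 29.5335 N/mm^2


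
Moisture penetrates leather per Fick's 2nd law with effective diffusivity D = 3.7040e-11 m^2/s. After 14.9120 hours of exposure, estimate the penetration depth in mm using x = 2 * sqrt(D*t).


t = 14.9120 hr * 3600 = 53683.2000 s
D * t = 3.7040e-11 * 53683.2000 = 1.9884e-06
x = 2 * sqrt(D*t) = 2 * sqrt(1.9884e-06) = 0.00282023 m = 2.8202 mm


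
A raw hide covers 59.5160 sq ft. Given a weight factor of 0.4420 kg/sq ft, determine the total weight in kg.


Formula: Weight = area * weight_per_sqft
Substituting: Weight = 59.5160 * 0.4420
Result: 26.3061 kg


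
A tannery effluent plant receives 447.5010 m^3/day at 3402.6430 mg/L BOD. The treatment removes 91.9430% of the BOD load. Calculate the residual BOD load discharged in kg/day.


Load_in = volume * conc / 1000 = 447.5010 * 3402.6430 / 1000 = 1522.6861 kg/day
Removed = Load_in * eff / 100 = 1522.6861 * 91.9430 / 100 = 1400.0033 kg/day
Load_out = Load_in - Removed = 1522.6861 - 1400.0033 = 122.6828 kg/day


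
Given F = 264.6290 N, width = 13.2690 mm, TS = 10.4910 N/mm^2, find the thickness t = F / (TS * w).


Formula: t = F / (TS * w)
Substituting: t = 264.6290 / (10.4910 * 13.2690)
Result: 1.9010 mm


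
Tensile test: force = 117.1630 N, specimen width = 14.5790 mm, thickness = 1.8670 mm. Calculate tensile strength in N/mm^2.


Formula: TS = force / (width * thickness)
Substituting: TS = 117.1630 / (14.5790 * 1.8670)
Result: 4.3045 N/mm^2


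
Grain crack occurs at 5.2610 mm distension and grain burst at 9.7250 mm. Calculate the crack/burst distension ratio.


Formula: Ratio = crack / burst
Substituting: Ratio = 5.2610 / 9.7250
Result: 0.5410


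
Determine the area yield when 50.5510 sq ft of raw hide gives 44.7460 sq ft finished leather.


Formula: Yield = finished / raw * 100
Substituting: Yield = 44.7460 / 50.5510 * 100
Result: 88.5165 %


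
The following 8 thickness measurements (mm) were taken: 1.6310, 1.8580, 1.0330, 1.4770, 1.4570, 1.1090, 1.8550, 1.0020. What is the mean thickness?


Formula: Average = sum / n
Substituting: Average = 11.4220 / 8
Result: 1.4278 mm


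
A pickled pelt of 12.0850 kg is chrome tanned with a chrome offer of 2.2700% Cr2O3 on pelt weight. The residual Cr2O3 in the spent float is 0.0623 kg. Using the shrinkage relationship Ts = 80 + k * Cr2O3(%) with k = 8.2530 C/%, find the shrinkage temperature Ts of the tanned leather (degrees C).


Offered = pelt * offer_pct / 100 = 12.0850 * 2.2700 / 100 = 0.2743 kg
Uptake = offered - residual = 0.2743 - 0.0623 = 0.2120 kg
Cr2O3% on pelt = uptake / pelt * 100 = 0.2120 / 12.0850 * 100 = 1.7545 %
Ts = 80 + k * Cr2O3% = 80 + 8.2530 * 1.7545 = 94.4798 C


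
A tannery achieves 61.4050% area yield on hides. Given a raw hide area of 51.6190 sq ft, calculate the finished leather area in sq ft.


Formula: finished = raw * yield / 100
Substituting: finished = 51.6190 * 61.4050 / 100
Result: 31.6966 sq ft


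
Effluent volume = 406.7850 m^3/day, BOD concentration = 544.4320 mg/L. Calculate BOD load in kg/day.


Formula: BOD_load = volume * conc / 1000
Substituting: BOD_load = 406.7850 * 544.4320 / 1000
Result: 221.4668 kg/day


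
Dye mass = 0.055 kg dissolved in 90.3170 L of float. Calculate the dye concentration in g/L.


Formula: Conc = dye_mass(kg) / volume(L) * 1000
Substituting: Conc = 0.055 / 90.3170 * 1000
Result: 0.6090 g/L


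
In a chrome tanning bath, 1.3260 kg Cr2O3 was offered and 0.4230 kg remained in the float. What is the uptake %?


Formula: Uptake = (offered - residual) / offered * 100
Substituting: Uptake = (1.3260 - 0.4230) / 1.3260 * 100
Result: 68.0995 %


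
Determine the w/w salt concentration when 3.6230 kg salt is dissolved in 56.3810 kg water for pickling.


Formula: Conc = salt / (water + salt) * 100
Substituting: Conc = 3.6230 / (56.3810 + 3.6230) * 100
Result: 6.0379 %


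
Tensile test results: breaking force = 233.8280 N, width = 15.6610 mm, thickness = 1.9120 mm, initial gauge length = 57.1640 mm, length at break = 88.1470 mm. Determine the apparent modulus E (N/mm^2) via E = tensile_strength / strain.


TS = F / (w * t) = 233.8280 / (15.6610 * 1.9120) = 7.8089 N/mm^2
strain = (Lf - L0) / L0 = (88.1470 - 57.1640) / 57.1640 = 0.5420
E = TS / strain = 7.8089 / 0.5420 = 14.4075 N/mm^2


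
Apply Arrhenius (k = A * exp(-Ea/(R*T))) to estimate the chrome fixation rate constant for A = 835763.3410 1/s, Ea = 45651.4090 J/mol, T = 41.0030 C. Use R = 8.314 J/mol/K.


T_K = T_C + 273.15 = 41.0030 + 273.15 = 314.1530 K
exponent = -Ea / (R * T_K) = -45651.4090 / (8.314 * 314.1530) = -17.4785
k = A * exp(exponent) = 835763.3410 * exp(-17.4785) = 0.0214431 1/s


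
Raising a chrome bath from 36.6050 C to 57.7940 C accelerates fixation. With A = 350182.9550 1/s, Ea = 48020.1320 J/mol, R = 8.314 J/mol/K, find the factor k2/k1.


T1 = 36.6050 + 273.15 = 309.7550 K; T2 = 57.7940 + 273.15 = 330.9440 K
k1 = A * exp(-Ea/(R*T1)) = 350182.9550 * exp(-48020.1320/(8.314*309.7550)) = 0.00279426 1/s
k2 = A * exp(-Ea/(R*T2)) = 350182.9550 * exp(-48020.1320/(8.314*330.9440)) = 0.00922041 1/s
k2/k1 = 0.00922041 / 0.00279426 = 3.2998


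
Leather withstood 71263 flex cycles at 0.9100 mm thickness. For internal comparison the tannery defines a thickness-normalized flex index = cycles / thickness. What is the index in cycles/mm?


Formula: Index = cycles / thickness
Substituting: Index = 71263 / 0.9100
Result: 78310.9890 cycles/mm


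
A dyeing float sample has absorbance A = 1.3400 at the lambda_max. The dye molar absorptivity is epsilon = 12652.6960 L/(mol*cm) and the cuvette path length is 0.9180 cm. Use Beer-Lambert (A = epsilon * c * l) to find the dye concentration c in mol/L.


Formula: c = A / (epsilon * l)
Substituting: c = 1.3400 / (12652.6960 * 0.9180)
Result: 1.1537e-04 mol/L


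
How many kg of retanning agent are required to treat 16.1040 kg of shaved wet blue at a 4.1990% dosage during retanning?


Formula: Retan = substrate * pct / 100
Substituting: Retan = 16.1040 * 4.1990 / 100
Result: 0.6762 kg


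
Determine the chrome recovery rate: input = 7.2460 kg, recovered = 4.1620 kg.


Formula: Recovery = recovered / input * 100
Substituting: Recovery = 4.1620 / 7.2460 * 100
Result: 57.4386 %


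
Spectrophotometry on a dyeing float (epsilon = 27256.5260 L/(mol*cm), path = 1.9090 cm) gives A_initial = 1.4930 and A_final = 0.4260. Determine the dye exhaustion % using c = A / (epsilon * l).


c_initial = A_i / (epsilon * l) = 1.4930 / (27256.5260 * 1.9090) = 2.8693e-05 mol/L
c_final = A_f / (epsilon * l) = 0.4260 / (27256.5260 * 1.9090) = 8.1872e-06 mol/L
Exhaustion = (c_initial - c_final) / c_initial * 100 = (2.8693e-05 - 8.1872e-06) / 2.8693e-05 * 100 = 71.4668 %


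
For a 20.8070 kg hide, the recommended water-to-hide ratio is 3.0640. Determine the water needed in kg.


Formula: Water = hide_weight * ratio
Substituting: Water = 20.8070 * 3.0640
Result: 63.7526 kg


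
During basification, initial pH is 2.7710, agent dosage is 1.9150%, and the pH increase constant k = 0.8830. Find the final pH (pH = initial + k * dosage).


Formula: pH_final = pH_initial + k * base_pct
Substituting: pH_final = 2.7710 + 0.8830 * 1.9150
Result: 4.4619


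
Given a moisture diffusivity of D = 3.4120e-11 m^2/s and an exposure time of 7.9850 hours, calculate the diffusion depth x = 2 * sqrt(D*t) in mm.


t = 7.9850 hr * 3600 = 28746.0000 s
D * t = 3.4120e-11 * 28746.0000 = 9.8081e-07
x = 2 * sqrt(D*t) = 2 * sqrt(9.8081e-07) = 0.00198072 m = 1.9807 mm


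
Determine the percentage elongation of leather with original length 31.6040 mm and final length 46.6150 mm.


Formula: Elongation = (Lf - L0) / L0 * 100
Substituting: Elongation = (46.6150 - 31.6040) / 31.6040 * 100
Result: 47.4972 %


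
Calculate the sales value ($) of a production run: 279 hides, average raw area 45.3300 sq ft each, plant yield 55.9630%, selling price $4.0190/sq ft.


Raw_total = N * avg_area = 279 * 45.3300 = 12647.0700 sq ft
Finished = Raw_total * yield / 100 = 12647.0700 * 55.9630 / 100 = 7077.6798 sq ft
Value = Finished * price = 7077.6798 * 4.0190 = 28445.1951 $


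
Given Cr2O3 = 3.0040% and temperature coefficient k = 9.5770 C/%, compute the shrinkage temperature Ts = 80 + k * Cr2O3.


Formula: Ts = 80 + k * Cr2O3
Substituting: Ts = 80 + 9.5770 * 3.0040
Result: 108.7693 C


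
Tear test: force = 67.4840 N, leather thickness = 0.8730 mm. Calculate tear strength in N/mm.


Formula: Tear strength = force / thickness
Substituting: Tear strength = 67.4840 / 0.8730
Result: 77.3013 N/mm


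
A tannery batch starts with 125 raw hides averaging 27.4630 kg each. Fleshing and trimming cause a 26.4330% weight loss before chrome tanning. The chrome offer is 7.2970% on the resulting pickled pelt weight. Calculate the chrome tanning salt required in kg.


Total_raw = N * avg_wt = 125 * 27.4630 = 3432.8750 kg
Substrate = Total_raw * (1 - loss/100) = 3432.8750 * (1 - 26.4330/100) = 2525.4632 kg
Chrome = Substrate * pct / 100 = 2525.4632 * 7.2970 / 100 = 184.2830 kg


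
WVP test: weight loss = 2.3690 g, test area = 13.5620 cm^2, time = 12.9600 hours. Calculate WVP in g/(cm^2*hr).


Formula: WVP = loss / (area * time)
Substituting: WVP = 2.3690 / (13.5620 * 12.9600)
Result: 0.0134783 g/(cm^2*hr)


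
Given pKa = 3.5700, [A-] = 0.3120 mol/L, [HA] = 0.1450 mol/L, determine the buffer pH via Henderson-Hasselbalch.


ratio = [A-] / [HA] = 0.3120 / 0.1450 = 2.1517
log10(ratio) = 0.3328
pH = pKa + log10(ratio) = 3.5700 + 0.3328 = 3.9028


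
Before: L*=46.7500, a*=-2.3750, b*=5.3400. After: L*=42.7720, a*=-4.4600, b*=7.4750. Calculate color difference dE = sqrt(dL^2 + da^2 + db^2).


dL = -3.9780, da = -2.0850, db = 2.1350
dE = sqrt((-3.9780)^2 + (-2.0850)^2 + 2.1350^2) = 4.9729


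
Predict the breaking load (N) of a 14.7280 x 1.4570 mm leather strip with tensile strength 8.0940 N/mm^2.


Formula: F = TS * w * t
Substituting: F = 8.0940 * 14.7280 * 1.4570
Result: 173.6867 N


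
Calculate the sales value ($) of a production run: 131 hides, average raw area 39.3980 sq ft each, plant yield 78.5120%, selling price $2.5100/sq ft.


Raw_total = N * avg_area = 131 * 39.3980 = 5161.1380 sq ft
Finished = Raw_total * yield / 100 = 5161.1380 * 78.5120 / 100 = 4052.1127 sq ft
Value = Finished * price = 4052.1127 * 2.5100 = 10170.8028 $


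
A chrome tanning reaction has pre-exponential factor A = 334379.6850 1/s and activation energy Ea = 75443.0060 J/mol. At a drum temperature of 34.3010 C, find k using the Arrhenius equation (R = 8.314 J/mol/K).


T_K = T_C + 273.15 = 34.3010 + 273.15 = 307.4510 K
exponent = -Ea / (R * T_K) = -75443.0060 / (8.314 * 307.4510) = -29.5143
k = A * exp(exponent) = 334379.6850 * exp(-29.5143) = 5.0854e-08 1/s


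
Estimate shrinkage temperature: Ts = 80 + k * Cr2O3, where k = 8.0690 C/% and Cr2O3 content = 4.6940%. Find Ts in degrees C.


Formula: Ts = 80 + k * Cr2O3
Substituting: Ts = 80 + 8.0690 * 4.6940
Result: 117.8759 C


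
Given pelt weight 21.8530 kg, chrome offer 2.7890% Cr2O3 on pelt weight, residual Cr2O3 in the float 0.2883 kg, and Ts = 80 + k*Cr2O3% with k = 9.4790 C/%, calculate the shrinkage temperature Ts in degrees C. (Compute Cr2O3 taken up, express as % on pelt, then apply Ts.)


Offered = pelt * offer_pct / 100 = 21.8530 * 2.7890 / 100 = 0.6095 kg
Uptake = offered - residual = 0.6095 - 0.2883 = 0.3212 kg
Cr2O3% on pelt = uptake / pelt * 100 = 0.3212 / 21.8530 * 100 = 1.4697 %
Ts = 80 + k * Cr2O3% = 80 + 9.4790 * 1.4697 = 93.9316 C


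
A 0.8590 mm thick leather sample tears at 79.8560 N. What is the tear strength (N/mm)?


Formula: Tear strength = force / thickness
Substituting: Tear strength = 79.8560 / 0.8590
Result: 92.9639 N/mm


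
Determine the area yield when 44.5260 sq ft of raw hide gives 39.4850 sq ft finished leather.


Formula: Yield = finished / raw * 100
Substituting: Yield = 39.4850 / 44.5260 * 100
Result: 88.6785 %


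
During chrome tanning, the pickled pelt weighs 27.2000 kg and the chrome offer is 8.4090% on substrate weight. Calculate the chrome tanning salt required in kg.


Formula: Chrome = substrate * pct / 100
Substituting: Chrome = 27.2000 * 8.4090 / 100
Result: 2.2872 kg


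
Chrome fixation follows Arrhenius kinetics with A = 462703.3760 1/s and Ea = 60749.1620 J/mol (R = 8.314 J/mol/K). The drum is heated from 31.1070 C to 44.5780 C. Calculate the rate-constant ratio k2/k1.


T1 = 31.1070 + 273.15 = 304.2570 K; T2 = 44.5780 + 273.15 = 317.7280 K
k1 = A * exp(-Ea/(R*T1)) = 462703.3760 * exp(-60749.1620/(8.314*304.2570)) = 1.7201e-05 1/s
k2 = A * exp(-Ea/(R*T2)) = 462703.3760 * exp(-60749.1620/(8.314*317.7280)) = 4.7616e-05 1/s
k2/k1 = 4.7616e-05 / 1.7201e-05 = 2.7682


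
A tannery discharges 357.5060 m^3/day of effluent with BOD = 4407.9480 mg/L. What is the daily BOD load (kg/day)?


Formula: BOD_load = volume * conc / 1000
Substituting: BOD_load = 357.5060 * 4407.9480 / 1000
Result: 1575.8679 kg/day


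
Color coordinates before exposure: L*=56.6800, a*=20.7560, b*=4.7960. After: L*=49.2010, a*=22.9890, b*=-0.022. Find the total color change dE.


dL = -7.4790, da = 2.2330, db = -4.8180
dE = sqrt((-7.4790)^2 + 2.2330^2 + (-4.8180)^2) = 9.1725


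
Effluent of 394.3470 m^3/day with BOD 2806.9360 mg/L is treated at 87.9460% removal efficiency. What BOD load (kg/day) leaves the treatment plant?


Load_in = volume * conc / 1000 = 394.3470 * 2806.9360 / 1000 = 1106.9068 kg/day
Removed = Load_in * eff / 100 = 1106.9068 * 87.9460 / 100 = 973.4802 kg/day
Load_out = Load_in - Removed = 1106.9068 - 973.4802 = 133.4265 kg/day


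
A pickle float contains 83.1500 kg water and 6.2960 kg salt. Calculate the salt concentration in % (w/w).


Formula: Conc = salt / (water + salt) * 100
Substituting: Conc = 6.2960 / (83.1500 + 6.2960) * 100
Result: 7.0389 %


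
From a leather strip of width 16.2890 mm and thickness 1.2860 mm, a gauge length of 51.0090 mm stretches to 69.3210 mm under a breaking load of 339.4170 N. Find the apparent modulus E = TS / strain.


TS = F / (w * t) = 339.4170 / (16.2890 * 1.2860) = 16.2031 N/mm^2
strain = (Lf - L0) / L0 = (69.3210 - 51.0090) / 51.0090 = 0.3590
E = TS / strain = 16.2031 / 0.3590 = 45.1346 N/mm^2


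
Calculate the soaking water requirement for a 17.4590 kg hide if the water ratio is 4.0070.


Formula: Water = hide_weight * ratio
Substituting: Water = 17.4590 * 4.0070
Result: 69.9582 kg


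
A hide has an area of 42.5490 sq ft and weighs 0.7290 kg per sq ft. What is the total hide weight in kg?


Formula: Weight = area * weight_per_sqft
Substituting: Weight = 42.5490 * 0.7290
Result: 31.0182 kg


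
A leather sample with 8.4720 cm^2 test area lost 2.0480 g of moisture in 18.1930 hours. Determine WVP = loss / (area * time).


Formula: WVP = loss / (area * time)
Substituting: WVP = 2.0480 / (8.4720 * 18.1930)
Result: 0.0132874 g/(cm^2*hr)


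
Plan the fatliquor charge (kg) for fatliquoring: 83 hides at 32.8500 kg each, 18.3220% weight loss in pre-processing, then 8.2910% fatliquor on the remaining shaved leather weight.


Total_raw = N * avg_wt = 83 * 32.8500 = 2726.5500 kg
Substrate = Total_raw * (1 - loss/100) = 2726.5500 * (1 - 18.3220/100) = 2226.9915 kg
Fat = Substrate * pct / 100 = 2226.9915 * 8.2910 / 100 = 184.6399 kg


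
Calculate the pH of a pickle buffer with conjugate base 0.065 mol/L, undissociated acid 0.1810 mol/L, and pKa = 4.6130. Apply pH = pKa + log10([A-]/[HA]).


ratio = [A-] / [HA] = 0.065 / 0.1810 = 0.3591
log10(ratio) = -0.4448
pH = pKa + log10(ratio) = 4.6130 - 0.4448 = 4.1682


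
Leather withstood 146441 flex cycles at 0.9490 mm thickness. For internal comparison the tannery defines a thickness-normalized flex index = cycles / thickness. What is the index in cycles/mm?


Formula: Index = cycles / thickness
Substituting: Index = 146441 / 0.9490
Result: 154310.8535 cycles/mm


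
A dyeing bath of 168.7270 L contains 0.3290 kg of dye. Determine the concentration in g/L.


Formula: Conc = dye_mass(kg) / volume(L) * 1000
Substituting: Conc = 0.3290 / 168.7270 * 1000
Result: 1.9499 g/L


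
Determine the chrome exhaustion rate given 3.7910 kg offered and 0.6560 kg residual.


Formula: Uptake = (offered - residual) / offered * 100
Substituting: Uptake = (3.7910 - 0.6560) / 3.7910 * 100
Result: 82.6959 %


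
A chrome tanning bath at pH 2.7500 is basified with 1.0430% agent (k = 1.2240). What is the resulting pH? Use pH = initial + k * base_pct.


Formula: pH_final = pH_initial + k * base_pct
Substituting: pH_final = 2.7500 + 1.2240 * 1.0430
Result: 4.0266


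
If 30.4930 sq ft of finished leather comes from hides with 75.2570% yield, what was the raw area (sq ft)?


Formula: raw = finished * 100 / yield
Substituting: raw = 30.4930 * 100 / 75.2570
Result: 40.5185 sq ft


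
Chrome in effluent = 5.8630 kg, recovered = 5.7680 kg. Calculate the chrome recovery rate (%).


Formula: Recovery = recovered / input * 100
Substituting: Recovery = 5.7680 / 5.8630 * 100
Result: 98.3797 %


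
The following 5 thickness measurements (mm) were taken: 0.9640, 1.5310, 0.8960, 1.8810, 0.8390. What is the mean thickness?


Formula: Average = sum / n
Substituting: Average = 6.1110 / 5
Result: 1.2222 mm


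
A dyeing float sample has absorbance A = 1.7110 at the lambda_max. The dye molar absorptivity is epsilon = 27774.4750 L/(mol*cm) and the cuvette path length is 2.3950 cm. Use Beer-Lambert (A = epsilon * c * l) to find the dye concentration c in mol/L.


Formula: c = A / (epsilon * l)
Substituting: c = 1.7110 / (27774.4750 * 2.3950)
Result: 2.5722e-05 mol/L


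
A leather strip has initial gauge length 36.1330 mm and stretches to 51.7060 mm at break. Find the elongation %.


Formula: Elongation = (Lf - L0) / L0 * 100
Substituting: Elongation = (51.7060 - 36.1330) / 36.1330 * 100
Result: 43.0991 %


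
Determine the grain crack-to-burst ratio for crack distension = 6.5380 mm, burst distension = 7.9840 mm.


Formula: Ratio = crack / burst
Substituting: Ratio = 6.5380 / 7.9840
Result: 0.8189


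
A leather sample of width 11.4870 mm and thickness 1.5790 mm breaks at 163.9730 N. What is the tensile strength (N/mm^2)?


Formula: TS = force / (width * thickness)
Substituting: TS = 163.9730 / (11.4870 * 1.5790)
Result: 9.0403 N/mm^2


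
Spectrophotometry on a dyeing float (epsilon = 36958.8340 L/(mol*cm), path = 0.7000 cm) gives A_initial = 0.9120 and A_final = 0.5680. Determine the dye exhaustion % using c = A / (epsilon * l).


c_initial = A_i / (epsilon * l) = 0.9120 / (36958.8340 * 0.7000) = 3.5252e-05 mol/L
c_final = A_f / (epsilon * l) = 0.5680 / (36958.8340 * 0.7000) = 2.1955e-05 mol/L
Exhaustion = (c_initial - c_final) / c_initial * 100 = (3.5252e-05 - 2.1955e-05) / 3.5252e-05 * 100 = 37.7193 %


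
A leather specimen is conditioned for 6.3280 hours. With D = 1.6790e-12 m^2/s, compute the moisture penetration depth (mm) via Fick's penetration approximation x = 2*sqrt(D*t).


t = 6.3280 hr * 3600 = 22780.8000 s
D * t = 1.6790e-12 * 22780.8000 = 3.8249e-08
x = 2 * sqrt(D*t) = 2 * sqrt(3.8249e-08) = 3.9115e-04 m = 0.3911 mm


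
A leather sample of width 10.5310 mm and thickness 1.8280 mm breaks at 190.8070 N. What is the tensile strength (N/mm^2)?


Formula: TS = force / (width * thickness)
Substituting: TS = 190.8070 / (10.5310 * 1.8280)
Result: 9.9117 N/mm^2


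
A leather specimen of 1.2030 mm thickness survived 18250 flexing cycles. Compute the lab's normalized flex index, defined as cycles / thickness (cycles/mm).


Formula: Index = cycles / thickness
Substituting: Index = 18250 / 1.2030
Result: 15170.4073 cycles/mm


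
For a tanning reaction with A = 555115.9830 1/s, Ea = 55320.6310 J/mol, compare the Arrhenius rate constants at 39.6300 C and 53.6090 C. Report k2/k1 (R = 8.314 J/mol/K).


T1 = 39.6300 + 273.15 = 312.7800 K; T2 = 53.6090 + 273.15 = 326.7590 K
k1 = A * exp(-Ea/(R*T1)) = 555115.9830 * exp(-55320.6310/(8.314*312.7800)) = 3.2021e-04 1/s
k2 = A * exp(-Ea/(R*T2)) = 555115.9830 * exp(-55320.6310/(8.314*326.7590)) = 7.9559e-04 1/s
k2/k1 = 7.9559e-04 / 3.2021e-04 = 2.4846


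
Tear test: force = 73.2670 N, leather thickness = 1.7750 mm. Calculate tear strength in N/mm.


Formula: Tear strength = force / thickness
Substituting: Tear strength = 73.2670 / 1.7750
Result: 41.2772 N/mm


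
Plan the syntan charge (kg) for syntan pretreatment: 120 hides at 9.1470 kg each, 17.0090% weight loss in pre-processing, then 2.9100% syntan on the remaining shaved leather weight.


Total_raw = N * avg_wt = 120 * 9.1470 = 1097.6400 kg
Substrate = Total_raw * (1 - loss/100) = 1097.6400 * (1 - 17.0090/100) = 910.9424 kg
Syntan = Substrate * pct / 100 = 910.9424 * 2.9100 / 100 = 26.5084 kg


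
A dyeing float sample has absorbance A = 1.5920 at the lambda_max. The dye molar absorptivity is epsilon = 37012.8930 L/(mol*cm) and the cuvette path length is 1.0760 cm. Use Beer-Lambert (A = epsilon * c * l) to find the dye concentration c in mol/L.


Formula: c = A / (epsilon * l)
Substituting: c = 1.5920 / (37012.8930 * 1.0760)
Result: 3.9974e-05 mol/L


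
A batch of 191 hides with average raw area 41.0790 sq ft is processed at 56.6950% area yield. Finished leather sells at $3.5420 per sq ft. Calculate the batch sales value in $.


Raw_total = N * avg_area = 191 * 41.0790 = 7846.0890 sq ft
Finished = Raw_total * yield / 100 = 7846.0890 * 56.6950 / 100 = 4448.3402 sq ft
Value = Finished * price = 4448.3402 * 3.5420 = 15756.0208 $


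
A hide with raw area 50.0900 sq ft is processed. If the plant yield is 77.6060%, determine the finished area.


Formula: finished = raw * yield / 100
Substituting: finished = 50.0900 * 77.6060 / 100
Result: 38.8728 sq ft


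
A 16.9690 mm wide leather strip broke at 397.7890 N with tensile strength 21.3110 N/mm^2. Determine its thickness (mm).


Formula: t = F / (TS * w)
Substituting: t = 397.7890 / (21.3110 * 16.9690)
Result: 1.1000 mm


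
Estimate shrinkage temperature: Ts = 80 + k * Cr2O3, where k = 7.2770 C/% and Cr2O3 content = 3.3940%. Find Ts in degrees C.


Formula: Ts = 80 + k * Cr2O3
Substituting: Ts = 80 + 7.2770 * 3.3940
Result: 104.6981 C


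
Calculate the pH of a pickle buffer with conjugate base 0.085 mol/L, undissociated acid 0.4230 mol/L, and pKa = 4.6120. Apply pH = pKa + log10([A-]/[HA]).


ratio = [A-] / [HA] = 0.085 / 0.4230 = 0.2009
log10(ratio) = -0.6969
pH = pKa + log10(ratio) = 4.6120 - 0.6969 = 3.9151


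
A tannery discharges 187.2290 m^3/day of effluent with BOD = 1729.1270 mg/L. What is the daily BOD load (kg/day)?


Formula: BOD_load = volume * conc / 1000
Substituting: BOD_load = 187.2290 * 1729.1270 / 1000
Result: 323.7427 kg/day


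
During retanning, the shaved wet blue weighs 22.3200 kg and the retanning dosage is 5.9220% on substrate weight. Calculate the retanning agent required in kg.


Formula: Retan = substrate * pct / 100
Substituting: Retan = 22.3200 * 5.9220 / 100
Result: 1.3218 kg


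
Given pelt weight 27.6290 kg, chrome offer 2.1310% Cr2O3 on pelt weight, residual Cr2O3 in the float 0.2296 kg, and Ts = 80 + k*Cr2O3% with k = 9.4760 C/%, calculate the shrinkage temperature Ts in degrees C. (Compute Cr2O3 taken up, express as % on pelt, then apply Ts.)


Offered = pelt * offer_pct / 100 = 27.6290 * 2.1310 / 100 = 0.5888 kg
Uptake = offered - residual = 0.5888 - 0.2296 = 0.3592 kg
Cr2O3% on pelt = uptake / pelt * 100 = 0.3592 / 27.6290 * 100 = 1.3000 %
Ts = 80 + k * Cr2O3% = 80 + 9.4760 * 1.3000 = 92.3187 C


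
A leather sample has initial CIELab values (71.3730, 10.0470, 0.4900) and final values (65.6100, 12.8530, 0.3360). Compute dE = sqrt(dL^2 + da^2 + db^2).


dL = -5.7630, da = 2.8060, db = -0.1540
dE = sqrt((-5.7630)^2 + 2.8060^2 + (-0.1540)^2) = 6.4117


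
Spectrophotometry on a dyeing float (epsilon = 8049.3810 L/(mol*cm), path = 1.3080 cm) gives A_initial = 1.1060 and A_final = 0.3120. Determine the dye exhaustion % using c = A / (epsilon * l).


c_initial = A_i / (epsilon * l) = 1.1060 / (8049.3810 * 1.3080) = 1.0505e-04 mol/L
c_final = A_f / (epsilon * l) = 0.3120 / (8049.3810 * 1.3080) = 2.9634e-05 mol/L
Exhaustion = (c_initial - c_final) / c_initial * 100 = (1.0505e-04 - 2.9634e-05) / 1.0505e-04 * 100 = 71.7902 %


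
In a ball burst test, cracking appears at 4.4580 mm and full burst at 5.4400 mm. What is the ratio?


Formula: Ratio = crack / burst
Substituting: Ratio = 4.4580 / 5.4400
Result: 0.8195


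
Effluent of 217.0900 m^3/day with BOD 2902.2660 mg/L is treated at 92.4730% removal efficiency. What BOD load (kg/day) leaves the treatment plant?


Load_in = volume * conc / 1000 = 217.0900 * 2902.2660 / 1000 = 630.0529 kg/day
Removed = Load_in * eff / 100 = 630.0529 * 92.4730 / 100 = 582.6288 kg/day
Load_out = Load_in - Removed = 630.0529 - 582.6288 = 47.4241 kg/day


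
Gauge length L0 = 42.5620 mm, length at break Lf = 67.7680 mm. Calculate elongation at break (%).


Formula: Elongation = (Lf - L0) / L0 * 100
Substituting: Elongation = (67.7680 - 42.5620) / 42.5620 * 100
Result: 59.2218 %


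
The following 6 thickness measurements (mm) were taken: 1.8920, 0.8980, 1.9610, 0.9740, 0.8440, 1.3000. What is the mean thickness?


Formula: Average = sum / n
Substituting: Average = 7.8690 / 6
Result: 1.3115 mm


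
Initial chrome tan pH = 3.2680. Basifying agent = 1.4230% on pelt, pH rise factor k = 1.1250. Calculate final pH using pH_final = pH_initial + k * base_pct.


Formula: pH_final = pH_initial + k * base_pct
Substituting: pH_final = 3.2680 + 1.1250 * 1.4230
Result: 4.8689


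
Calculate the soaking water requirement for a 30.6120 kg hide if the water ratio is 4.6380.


Formula: Water = hide_weight * ratio
Substituting: Water = 30.6120 * 4.6380
Result: 141.9785 kg


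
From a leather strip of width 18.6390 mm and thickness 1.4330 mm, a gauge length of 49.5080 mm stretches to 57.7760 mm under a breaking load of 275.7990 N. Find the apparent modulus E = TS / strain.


TS = F / (w * t) = 275.7990 / (18.6390 * 1.4330) = 10.3258 N/mm^2
strain = (Lf - L0) / L0 = (57.7760 - 49.5080) / 49.5080 = 0.1670
E = TS / strain = 10.3258 / 0.1670 = 61.8299 N/mm^2


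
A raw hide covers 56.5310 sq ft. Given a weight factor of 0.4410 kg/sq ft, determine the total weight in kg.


Formula: Weight = area * weight_per_sqft
Substituting: Weight = 56.5310 * 0.4410
Result: 24.9302 kg


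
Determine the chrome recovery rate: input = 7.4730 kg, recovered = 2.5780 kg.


Formula: Recovery = recovered / input * 100
Substituting: Recovery = 2.5780 / 7.4730 * 100
Result: 34.4975 %


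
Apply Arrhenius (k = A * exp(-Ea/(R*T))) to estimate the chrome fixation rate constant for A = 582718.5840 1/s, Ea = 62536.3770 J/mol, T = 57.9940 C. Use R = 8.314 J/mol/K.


T_K = T_C + 273.15 = 57.9940 + 273.15 = 331.1440 K
exponent = -Ea / (R * T_K) = -62536.3770 / (8.314 * 331.1440) = -22.7146
k = A * exp(exponent) = 582718.5840 * exp(-22.7146) = 7.9546e-05 1/s
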